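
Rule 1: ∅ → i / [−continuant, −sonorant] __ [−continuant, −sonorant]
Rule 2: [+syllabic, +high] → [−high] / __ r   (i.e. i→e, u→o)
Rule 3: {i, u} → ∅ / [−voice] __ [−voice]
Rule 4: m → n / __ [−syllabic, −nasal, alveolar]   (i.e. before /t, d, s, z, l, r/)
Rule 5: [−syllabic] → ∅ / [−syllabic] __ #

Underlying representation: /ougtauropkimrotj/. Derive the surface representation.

Rule 1 (stop-cluster i-epenthesis): /g/ and /t/ form a stop–stop cluster, so [i] is inserted between them. /p/ and /k/ form a stop–stop cluster, so [i] is inserted between them. /ougtauropkimrotj/ → ougitauropikimrotj.
Rule 2 (pre-rhotic lowering): /u/ is a high vowel immediately before /r/, so it lowers to [o]. /ougitauropikimrotj/ → ougitaoropikimrotj.
Rule 3 (high vowel syncope): /i/ is a high vowel flanked by voiceless consonants /p/ and /k/, so it deletes. /ougitaoropikimrotj/ → ougitaoropkimrotj.
Rule 4 (nasal place assimilation): /m/ precedes the alveolar consonant /r/, so it assimilates in place to [n]. /ougitaoropkimrotj/ → ougitaoropkinrotj.
Rule 5 (final cluster simplification): /j/ is the second consonant of a word-final cluster /tj/, so it deletes. /ougitaoropkinrotj/ → ougitaoropkinrot.

ougitaoropkinrot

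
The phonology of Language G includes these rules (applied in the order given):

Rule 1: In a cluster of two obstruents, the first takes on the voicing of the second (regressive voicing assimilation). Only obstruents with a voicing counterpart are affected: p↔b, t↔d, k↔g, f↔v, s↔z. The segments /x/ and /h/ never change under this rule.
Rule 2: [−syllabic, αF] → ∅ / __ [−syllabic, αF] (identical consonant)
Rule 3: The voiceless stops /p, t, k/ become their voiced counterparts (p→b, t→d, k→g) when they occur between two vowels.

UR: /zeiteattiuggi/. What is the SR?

zeideadiugi

Rule 1 (regressive voicing assimilation): no segment meets the environment; /zeiteattiuggi/ is unchanged.
Rule 2 (degemination): /tt/ is a geminate; the first /t/ deletes. /gg/ is a geminate; the first /g/ deletes. /zeiteattiuggi/ → zeiteatiugi.
Rule 3 (intervocalic voicing): /t/ is a voiceless stop between vowels /i/ and /e/, so it voices to [d]. /t/ is a voiceless stop between vowels /a/ and /i/, so it voices to [d]. /zeiteatiugi/ → zeideadiugi.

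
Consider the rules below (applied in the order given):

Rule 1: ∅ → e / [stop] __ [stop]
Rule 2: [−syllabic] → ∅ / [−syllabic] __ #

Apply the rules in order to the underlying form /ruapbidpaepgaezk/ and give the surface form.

ruapebidepaepegaez

Rule 1 (stop-cluster e-epenthesis): /p/ and /b/ form a stop–stop cluster, so [e] is inserted between them. /d/ and /p/ form a stop–stop cluster, so [e] is inserted between them. /p/ and /g/ form a stop–stop cluster, so [e] is inserted between them. /ruapbidpaepgaezk/ → ruapebidepaepegaezk.
Rule 2 (final cluster simplification): /k/ is the second consonant of a word-final cluster /zk/, so it deletes. /ruapebidepaepegaezk/ → ruapebidepaepegaez.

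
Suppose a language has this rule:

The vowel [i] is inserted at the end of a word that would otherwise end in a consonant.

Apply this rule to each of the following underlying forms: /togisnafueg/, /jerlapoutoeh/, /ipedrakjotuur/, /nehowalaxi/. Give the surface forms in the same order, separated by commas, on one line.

/togisnafueg/: the form ends in the consonant /g/, so [i] is inserted word-finally. → [togisnafuegi].
/jerlapoutoeh/: the form ends in the consonant /h/, so [i] is inserted word-finally. → [jerlapoutoehi].
/ipedrakjotuur/: the form ends in the consonant /r/, so [i] is inserted word-finally. → [ipedrakjotuuri].
/nehowalaxi/: the rule's environment is not met; surfaces unchanged as [nehowalaxi].

togisnafuegi, jerlapoutoehi, ipedrakjotuuri, nehowalaxi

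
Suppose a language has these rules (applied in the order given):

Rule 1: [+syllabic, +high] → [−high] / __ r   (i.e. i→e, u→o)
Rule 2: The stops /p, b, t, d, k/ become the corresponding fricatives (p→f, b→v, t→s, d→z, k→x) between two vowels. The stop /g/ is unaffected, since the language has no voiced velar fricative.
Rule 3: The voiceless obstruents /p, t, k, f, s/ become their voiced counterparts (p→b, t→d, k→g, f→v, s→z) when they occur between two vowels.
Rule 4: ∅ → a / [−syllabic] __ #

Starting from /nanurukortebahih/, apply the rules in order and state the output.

Rule 1 (pre-rhotic lowering): /u/ is a high vowel immediately before /r/, so it lowers to [o]. /nanurukortebahih/ → nanorukortebahih.
Rule 2 (intervocalic spirantization): /k/ is a stop between vowels /u/ and /o/, so it spirantizes to the fricative [x]. /b/ is a stop between vowels /e/ and /a/, so it spirantizes to the fricative [v]. /nanorukortebahih/ → nanoruxortevahih.
Rule 3 (intervocalic voicing): no segment meets the environment; /nanoruxortevahih/ is unchanged.
Rule 4 (final a-epenthesis): the form ends in the consonant /h/, so [a] is inserted word-finally. /nanoruxortevahih/ → nanoruxortevahiha.

nanoruxortevahiha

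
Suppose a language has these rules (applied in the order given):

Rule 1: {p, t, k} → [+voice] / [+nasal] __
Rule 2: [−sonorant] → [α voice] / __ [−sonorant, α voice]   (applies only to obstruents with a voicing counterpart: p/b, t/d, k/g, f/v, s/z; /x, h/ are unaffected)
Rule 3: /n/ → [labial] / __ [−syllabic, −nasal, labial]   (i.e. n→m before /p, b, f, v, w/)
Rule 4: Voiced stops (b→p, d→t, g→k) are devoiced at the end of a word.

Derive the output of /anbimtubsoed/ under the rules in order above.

ambimdupsoet

Rule 1 (post-nasal voicing): /t/ is a voiceless stop immediately after the nasal /m/, so it voices to [d]. /anbimtubsoed/ → anbimdubsoed.
Rule 2 (regressive voicing assimilation): /b/ precedes the voiceless obstruent /s/, so it devoices to [p] by assimilation. /anbimdubsoed/ → anbimdupsoed.
Rule 3 (nasal place assimilation): /n/ precedes the labial consonant /b/, so it assimilates in place to [m]. /anbimdupsoed/ → ambimdupsoed.
Rule 4 (final devoicing): /d/ is a voiced stop in word-final position, so it devoices to [t]. /ambimdupsoed/ → ambimdupsoet.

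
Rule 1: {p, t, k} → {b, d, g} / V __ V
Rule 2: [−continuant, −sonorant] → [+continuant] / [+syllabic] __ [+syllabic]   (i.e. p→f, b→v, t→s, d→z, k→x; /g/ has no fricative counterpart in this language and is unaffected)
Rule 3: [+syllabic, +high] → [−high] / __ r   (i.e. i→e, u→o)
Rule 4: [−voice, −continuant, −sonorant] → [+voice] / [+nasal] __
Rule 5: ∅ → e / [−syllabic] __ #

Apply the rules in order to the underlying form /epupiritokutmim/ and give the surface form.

Rule 1 (intervocalic voicing): /p/ is a voiceless stop between vowels /e/ and /u/, so it voices to [b]. /p/ is a voiceless stop between vowels /u/ and /i/, so it voices to [b]. /t/ is a voiceless stop between vowels /i/ and /o/, so it voices to [d]. /k/ is a voiceless stop between vowels /o/ and /u/, so it voices to [g]. /epupiritokutmim/ → ebubiridogutmim.
Rule 2 (intervocalic spirantization): /b/ is a stop between vowels /e/ and /u/, so it spirantizes to the fricative [v]. /b/ is a stop between vowels /u/ and /i/, so it spirantizes to the fricative [v]. /d/ is a stop between vowels /i/ and /o/, so it spirantizes to the fricative [z]. /ebubiridogutmim/ → evuvirizogutmim.
Rule 3 (pre-rhotic lowering): /i/ is a high vowel immediately before /r/, so it lowers to [e]. /evuvirizogutmim/ → evuverizogutmim.
Rule 4 (post-nasal voicing): no segment meets the environment; /evuverizogutmim/ is unchanged.
Rule 5 (final e-epenthesis): the form ends in the consonant /m/, so [e] is inserted word-finally. /evuverizogutmim/ → evuverizogutmime.

evuverizogutmime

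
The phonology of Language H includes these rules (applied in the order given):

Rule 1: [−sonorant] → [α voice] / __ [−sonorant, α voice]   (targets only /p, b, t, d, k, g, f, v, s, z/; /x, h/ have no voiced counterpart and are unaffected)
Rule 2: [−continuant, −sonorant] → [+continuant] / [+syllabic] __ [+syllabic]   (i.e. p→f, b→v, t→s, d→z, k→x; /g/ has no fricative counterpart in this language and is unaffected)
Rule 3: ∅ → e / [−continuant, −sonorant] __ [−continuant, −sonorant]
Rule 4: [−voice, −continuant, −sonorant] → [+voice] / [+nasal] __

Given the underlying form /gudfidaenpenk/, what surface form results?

Rule 1 (regressive voicing assimilation): /d/ precedes the voiceless obstruent /f/, so it devoices to [t] by assimilation. /gudfidaenpenk/ → gutfidaenpenk.
Rule 2 (intervocalic spirantization): /d/ is a stop between vowels /i/ and /a/, so it spirantizes to the fricative [z]. /gutfidaenpenk/ → gutfizaenpenk.
Rule 3 (stop-cluster e-epenthesis): no segment meets the environment; /gutfizaenpenk/ is unchanged.
Rule 4 (post-nasal voicing): /p/ is a voiceless stop immediately after the nasal /n/, so it voices to [b]. /k/ is a voiceless stop immediately after the nasal /n/, so it voices to [g]. /gutfizaenpenk/ → gutfizaenbeng.

gutfizaenbeng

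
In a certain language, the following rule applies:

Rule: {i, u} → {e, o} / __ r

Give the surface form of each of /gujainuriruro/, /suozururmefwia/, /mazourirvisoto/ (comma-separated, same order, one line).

gujainoreroro, suozorormefwia, mazoorervisoto

/gujainuriruro/: /u/ is a high vowel immediately before /r/, so it lowers to [o]. /i/ is a high vowel immediately before /r/, so it lowers to [e]. /u/ is a high vowel immediately before /r/, so it lowers to [o]. → [gujainoreroro].
/suozururmefwia/: /u/ is a high vowel immediately before /r/, so it lowers to [o]. /u/ is a high vowel immediately before /r/, so it lowers to [o]. → [suozorormefwia].
/mazourirvisoto/: /u/ is a high vowel immediately before /r/, so it lowers to [o]. /i/ is a high vowel immediately before /r/, so it lowers to [e]. → [mazoorervisoto].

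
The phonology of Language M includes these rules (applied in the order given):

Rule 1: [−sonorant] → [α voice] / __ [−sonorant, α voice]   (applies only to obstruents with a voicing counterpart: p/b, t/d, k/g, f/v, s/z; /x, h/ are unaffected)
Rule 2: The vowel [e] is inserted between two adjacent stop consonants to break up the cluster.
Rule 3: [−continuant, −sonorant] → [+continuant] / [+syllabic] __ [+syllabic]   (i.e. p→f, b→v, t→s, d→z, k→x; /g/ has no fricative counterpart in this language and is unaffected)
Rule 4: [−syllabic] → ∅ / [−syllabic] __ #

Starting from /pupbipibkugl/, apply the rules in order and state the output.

Rule 1 (regressive voicing assimilation): /p/ precedes the voiced obstruent /b/, so it voices to [b] by assimilation. /b/ precedes the voiceless obstruent /k/, so it devoices to [p] by assimilation. /pupbipibkugl/ → pubbipipkugl.
Rule 2 (stop-cluster e-epenthesis): /b/ and /b/ form a stop–stop cluster, so [e] is inserted between them. /p/ and /k/ form a stop–stop cluster, so [e] is inserted between them. /pubbipipkugl/ → pubebipipekugl.
Rule 3 (intervocalic spirantization): /b/ is a stop between vowels /u/ and /e/, so it spirantizes to the fricative [v]. /b/ is a stop between vowels /e/ and /i/, so it spirantizes to the fricative [v]. /p/ is a stop between vowels /i/ and /i/, so it spirantizes to the fricative [f]. /p/ is a stop between vowels /i/ and /e/, so it spirantizes to the fricative [f]. /k/ is a stop between vowels /e/ and /u/, so it spirantizes to the fricative [x]. /pubebipipekugl/ → puvevififexugl.
Rule 4 (final cluster simplification): /l/ is the second consonant of a word-final cluster /gl/, so it deletes. /puvevififexugl/ → puvevififexug.

puvevififexug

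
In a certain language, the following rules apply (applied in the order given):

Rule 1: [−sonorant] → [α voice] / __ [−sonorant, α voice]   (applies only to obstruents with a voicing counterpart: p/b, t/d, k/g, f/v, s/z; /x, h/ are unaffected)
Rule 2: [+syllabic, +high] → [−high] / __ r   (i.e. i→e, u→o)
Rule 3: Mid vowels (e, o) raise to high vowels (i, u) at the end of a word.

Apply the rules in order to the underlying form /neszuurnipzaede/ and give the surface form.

Rule 1 (regressive voicing assimilation): /s/ precedes the voiced obstruent /z/, so it voices to [z] by assimilation. /p/ precedes the voiced obstruent /z/, so it voices to [b] by assimilation. /neszuurnipzaede/ → nezzuurnibzaede.
Rule 2 (pre-rhotic lowering): /u/ is a high vowel immediately before /r/, so it lowers to [o]. /nezzuurnibzaede/ → nezzuornibzaede.
Rule 3 (final vowel raising): /e/ is a mid vowel in word-final position, so it raises to [i]. /nezzuornibzaede/ → nezzuornibzaedi.

nezzuornibzaedi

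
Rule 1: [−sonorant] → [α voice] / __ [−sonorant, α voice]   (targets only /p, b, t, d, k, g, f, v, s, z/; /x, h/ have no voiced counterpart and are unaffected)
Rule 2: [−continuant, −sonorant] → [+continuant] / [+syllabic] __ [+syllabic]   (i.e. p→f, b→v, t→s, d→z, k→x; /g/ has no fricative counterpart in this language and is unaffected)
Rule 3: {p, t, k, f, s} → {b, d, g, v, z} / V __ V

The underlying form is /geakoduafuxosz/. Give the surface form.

geaxozuavuxozz

Rule 1 (regressive voicing assimilation): /s/ precedes the voiced obstruent /z/, so it voices to [z] by assimilation. /geakoduafuxosz/ → geakoduafuxozz.
Rule 2 (intervocalic spirantization): /k/ is a stop between vowels /a/ and /o/, so it spirantizes to the fricative [x]. /d/ is a stop between vowels /o/ and /u/, so it spirantizes to the fricative [z]. /geakoduafuxozz/ → geaxozuafuxozz.
Rule 3 (intervocalic voicing): /f/ is a voiceless obstruent between vowels /a/ and /u/, so it voices to [v]. /geaxozuafuxozz/ → geaxozuavuxozz.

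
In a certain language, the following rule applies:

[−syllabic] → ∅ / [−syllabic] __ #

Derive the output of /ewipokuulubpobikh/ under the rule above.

/h/ is the second consonant of a word-final cluster /kh/, so it deletes.
The other instances of /w/, /p/, /k/, /l/, /b/ do not occur in the required environment and remain unchanged.
Surface form: [ewipokuulubpobik].

ewipokuulubpobik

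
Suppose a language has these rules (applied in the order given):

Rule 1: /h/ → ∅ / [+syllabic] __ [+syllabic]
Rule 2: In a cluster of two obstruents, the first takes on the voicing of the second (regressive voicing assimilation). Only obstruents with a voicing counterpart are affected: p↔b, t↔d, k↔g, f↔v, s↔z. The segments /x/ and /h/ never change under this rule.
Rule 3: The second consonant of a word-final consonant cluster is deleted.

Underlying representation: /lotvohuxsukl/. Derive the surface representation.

Rule 1 (intervocalic h-deletion): /h/ occurs between vowels /o/ and /u/, so it deletes. /lotvohuxsukl/ → lotvouxsukl.
Rule 2 (regressive voicing assimilation): /t/ precedes the voiced obstruent /v/, so it voices to [d] by assimilation. /lotvouxsukl/ → lodvouxsukl.
Rule 3 (final cluster simplification): /l/ is the second consonant of a word-final cluster /kl/, so it deletes. /lodvouxsukl/ → lodvouxsuk.

lodvouxsuk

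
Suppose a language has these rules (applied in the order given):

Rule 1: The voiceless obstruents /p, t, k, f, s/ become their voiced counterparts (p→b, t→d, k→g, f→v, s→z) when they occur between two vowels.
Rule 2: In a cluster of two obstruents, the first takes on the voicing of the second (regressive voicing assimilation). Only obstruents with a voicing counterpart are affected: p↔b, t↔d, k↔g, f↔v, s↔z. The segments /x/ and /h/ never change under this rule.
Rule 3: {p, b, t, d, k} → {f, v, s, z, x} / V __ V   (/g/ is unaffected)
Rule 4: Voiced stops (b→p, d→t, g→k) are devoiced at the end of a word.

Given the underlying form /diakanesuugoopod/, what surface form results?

Rule 1 (intervocalic voicing): /k/ is a voiceless obstruent between vowels /a/ and /a/, so it voices to [g]. /s/ is a voiceless obstruent between vowels /e/ and /u/, so it voices to [z]. /p/ is a voiceless obstruent between vowels /o/ and /o/, so it voices to [b]. /diakanesuugoopod/ → diaganezuugoobod.
Rule 2 (regressive voicing assimilation): no segment meets the environment; /diaganezuugoobod/ is unchanged.
Rule 3 (intervocalic spirantization): /b/ is a stop between vowels /o/ and /o/, so it spirantizes to the fricative [v]. /diaganezuugoobod/ → diaganezuugoovod.
Rule 4 (final devoicing): /d/ is a voiced stop in word-final position, so it devoices to [t]. /diaganezuugoovod/ → diaganezuugoovot.

diaganezuugoovot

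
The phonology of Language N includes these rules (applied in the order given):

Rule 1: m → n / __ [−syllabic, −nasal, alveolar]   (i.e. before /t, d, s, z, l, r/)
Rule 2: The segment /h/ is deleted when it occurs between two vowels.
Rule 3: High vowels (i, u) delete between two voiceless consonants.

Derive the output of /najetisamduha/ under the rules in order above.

najetsandua

Rule 1 (nasal place assimilation): /m/ precedes the alveolar consonant /d/, so it assimilates in place to [n]. /najetisamduha/ → najetisanduha.
Rule 2 (intervocalic h-deletion): /h/ occurs between vowels /u/ and /a/, so it deletes. /najetisanduha/ → najetisandua.
Rule 3 (high vowel syncope): /i/ is a high vowel flanked by voiceless consonants /t/ and /s/, so it deletes. /najetisandua/ → najetsandua.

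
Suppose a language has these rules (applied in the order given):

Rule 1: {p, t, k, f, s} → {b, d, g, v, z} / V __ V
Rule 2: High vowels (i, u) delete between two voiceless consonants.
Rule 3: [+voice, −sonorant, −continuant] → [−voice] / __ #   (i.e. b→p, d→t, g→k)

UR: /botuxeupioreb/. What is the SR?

Rule 1 (intervocalic voicing): /t/ is a voiceless obstruent between vowels /o/ and /u/, so it voices to [d]. /p/ is a voiceless obstruent between vowels /u/ and /i/, so it voices to [b]. /botuxeupioreb/ → boduxeubioreb.
Rule 2 (high vowel syncope): no segment meets the environment; /boduxeubioreb/ is unchanged.
Rule 3 (final devoicing): /b/ is a voiced stop in word-final position, so it devoices to [p]. /boduxeubioreb/ → boduxeubiorep.

boduxeubiorep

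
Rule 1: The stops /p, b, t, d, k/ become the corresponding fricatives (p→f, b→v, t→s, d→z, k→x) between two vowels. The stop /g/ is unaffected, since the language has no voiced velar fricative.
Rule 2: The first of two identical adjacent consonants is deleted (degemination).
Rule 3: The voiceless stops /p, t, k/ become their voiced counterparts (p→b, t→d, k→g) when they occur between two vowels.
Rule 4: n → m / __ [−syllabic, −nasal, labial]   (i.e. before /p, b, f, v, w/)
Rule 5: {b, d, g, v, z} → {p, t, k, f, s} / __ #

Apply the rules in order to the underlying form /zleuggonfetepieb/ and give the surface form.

zleugomfesefiep

Rule 1 (intervocalic spirantization): /t/ is a stop between vowels /e/ and /e/, so it spirantizes to the fricative [s]. /p/ is a stop between vowels /e/ and /i/, so it spirantizes to the fricative [f]. /zleuggonfetepieb/ → zleuggonfesefieb.
Rule 2 (degemination): /gg/ is a geminate; the first /g/ deletes. /zleuggonfesefieb/ → zleugonfesefieb.
Rule 3 (intervocalic voicing): no segment meets the environment; /zleugonfesefieb/ is unchanged.
Rule 4 (nasal place assimilation): /n/ precedes the labial consonant /f/, so it assimilates in place to [m]. /zleugonfesefieb/ → zleugomfesefieb.
Rule 5 (final devoicing): /b/ is a voiced obstruent in word-final position, so it devoices to [p]. /zleugomfesefieb/ → zleugomfesefiep.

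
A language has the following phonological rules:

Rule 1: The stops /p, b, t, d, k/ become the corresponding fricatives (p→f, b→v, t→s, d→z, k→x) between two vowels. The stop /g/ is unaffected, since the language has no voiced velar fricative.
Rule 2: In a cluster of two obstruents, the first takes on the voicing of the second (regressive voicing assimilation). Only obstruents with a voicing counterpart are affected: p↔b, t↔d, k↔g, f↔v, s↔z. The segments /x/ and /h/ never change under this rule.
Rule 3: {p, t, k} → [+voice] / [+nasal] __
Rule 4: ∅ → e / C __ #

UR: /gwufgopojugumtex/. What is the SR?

Rule 1 (intervocalic spirantization): /p/ is a stop between vowels /o/ and /o/, so it spirantizes to the fricative [f]. /gwufgopojugumtex/ → gwufgofojugumtex.
Rule 2 (regressive voicing assimilation): /f/ precedes the voiced obstruent /g/, so it voices to [v] by assimilation. /gwufgofojugumtex/ → gwuvgofojugumtex.
Rule 3 (post-nasal voicing): /t/ is a voiceless stop immediately after the nasal /m/, so it voices to [d]. /gwuvgofojugumtex/ → gwuvgofojugumdex.
Rule 4 (final e-epenthesis): the form ends in the consonant /x/, so [e] is inserted word-finally. /gwuvgofojugumdex/ → gwuvgofojugumdexe.

gwuvgofojugumdexe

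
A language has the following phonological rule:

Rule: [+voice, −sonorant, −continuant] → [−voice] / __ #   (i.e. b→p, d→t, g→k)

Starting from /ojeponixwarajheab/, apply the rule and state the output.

/b/ is a voiced stop in word-final position, so it devoices to [p].
Surface form: [ojeponixwarajheap].

ojeponixwarajheap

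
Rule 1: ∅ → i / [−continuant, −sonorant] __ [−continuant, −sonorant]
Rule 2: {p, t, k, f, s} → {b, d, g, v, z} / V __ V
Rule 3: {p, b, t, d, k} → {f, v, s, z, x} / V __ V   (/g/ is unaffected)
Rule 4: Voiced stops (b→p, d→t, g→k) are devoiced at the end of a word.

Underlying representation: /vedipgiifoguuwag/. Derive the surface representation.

Rule 1 (stop-cluster i-epenthesis): /p/ and /g/ form a stop–stop cluster, so [i] is inserted between them. /vedipgiifoguuwag/ → vedipigiifoguuwag.
Rule 2 (intervocalic voicing): /p/ is a voiceless obstruent between vowels /i/ and /i/, so it voices to [b]. /f/ is a voiceless obstruent between vowels /i/ and /o/, so it voices to [v]. /vedipigiifoguuwag/ → vedibigiivoguuwag.
Rule 3 (intervocalic spirantization): /d/ is a stop between vowels /e/ and /i/, so it spirantizes to the fricative [z]. /b/ is a stop between vowels /i/ and /i/, so it spirantizes to the fricative [v]. /vedibigiivoguuwag/ → vezivigiivoguuwag.
Rule 4 (final devoicing): /g/ is a voiced stop in word-final position, so it devoices to [k]. /vezivigiivoguuwag/ → vezivigiivoguuwak.

vezivigiivoguuwak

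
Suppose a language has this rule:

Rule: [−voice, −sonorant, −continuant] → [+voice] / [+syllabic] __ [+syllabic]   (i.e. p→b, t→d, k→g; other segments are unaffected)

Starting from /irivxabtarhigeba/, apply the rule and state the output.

irivxabtarhigeba

No segment of /irivxabtarhigeba/ meets the structural description of the rule, so the form surfaces unchanged.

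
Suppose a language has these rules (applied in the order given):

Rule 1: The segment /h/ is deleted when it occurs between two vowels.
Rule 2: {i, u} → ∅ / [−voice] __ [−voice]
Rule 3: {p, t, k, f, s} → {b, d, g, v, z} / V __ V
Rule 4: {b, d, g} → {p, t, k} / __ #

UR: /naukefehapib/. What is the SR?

Rule 1 (intervocalic h-deletion): /h/ occurs between vowels /e/ and /a/, so it deletes. /naukefehapib/ → naukefeapib.
Rule 2 (high vowel syncope): no segment meets the environment; /naukefeapib/ is unchanged.
Rule 3 (intervocalic voicing): /k/ is a voiceless obstruent between vowels /u/ and /e/, so it voices to [g]. /f/ is a voiceless obstruent between vowels /e/ and /e/, so it voices to [v]. /p/ is a voiceless obstruent between vowels /a/ and /i/, so it voices to [b]. /naukefeapib/ → naugeveabib.
Rule 4 (final devoicing): /b/ is a voiced stop in word-final position, so it devoices to [p]. /naugeveabib/ → naugeveabip.

naugeveabip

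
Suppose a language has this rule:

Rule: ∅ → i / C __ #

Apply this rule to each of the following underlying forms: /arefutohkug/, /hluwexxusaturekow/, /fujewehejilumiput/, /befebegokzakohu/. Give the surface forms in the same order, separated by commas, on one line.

arefutohkugi, hluwexxusaturekowi, fujewehejilumiputi, befebegokzakohu

/arefutohkug/: the form ends in the consonant /g/, so [i] is inserted word-finally. → [arefutohkugi].
/hluwexxusaturekow/: the form ends in the consonant /w/, so [i] is inserted word-finally. → [hluwexxusaturekowi].
/fujewehejilumiput/: the form ends in the consonant /t/, so [i] is inserted word-finally. → [fujewehejilumiputi].
/befebegokzakohu/: the rule's environment is not met; surfaces unchanged as [befebegokzakohu].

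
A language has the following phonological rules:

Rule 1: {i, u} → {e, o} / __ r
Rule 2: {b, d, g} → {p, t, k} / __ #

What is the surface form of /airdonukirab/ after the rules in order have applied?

aerdonukerap

Rule 1 (pre-rhotic lowering): /i/ is a high vowel immediately before /r/, so it lowers to [e]. /i/ is a high vowel immediately before /r/, so it lowers to [e]. /airdonukirab/ → aerdonukerab.
Rule 2 (final devoicing): /b/ is a voiced stop in word-final position, so it devoices to [p]. /aerdonukerab/ → aerdonukerap.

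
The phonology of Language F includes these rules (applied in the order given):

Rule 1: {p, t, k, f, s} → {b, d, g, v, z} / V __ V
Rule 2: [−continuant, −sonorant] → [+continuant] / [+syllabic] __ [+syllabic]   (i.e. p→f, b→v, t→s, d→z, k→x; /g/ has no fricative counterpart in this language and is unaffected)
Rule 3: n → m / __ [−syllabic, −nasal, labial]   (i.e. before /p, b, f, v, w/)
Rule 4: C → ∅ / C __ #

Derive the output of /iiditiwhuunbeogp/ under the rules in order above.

Rule 1 (intervocalic voicing): /t/ is a voiceless obstruent between vowels /i/ and /i/, so it voices to [d]. /iiditiwhuunbeogp/ → iididiwhuunbeogp.
Rule 2 (intervocalic spirantization): /d/ is a stop between vowels /i/ and /i/, so it spirantizes to the fricative [z]. /d/ is a stop between vowels /i/ and /i/, so it spirantizes to the fricative [z]. /iididiwhuunbeogp/ → iiziziwhuunbeogp.
Rule 3 (nasal place assimilation): /n/ precedes the labial consonant /b/, so it assimilates in place to [m]. /iiziziwhuunbeogp/ → iiziziwhuumbeogp.
Rule 4 (final cluster simplification): /p/ is the second consonant of a word-final cluster /gp/, so it deletes. /iiziziwhuumbeogp/ → iiziziwhuumbeog.

iiziziwhuumbeog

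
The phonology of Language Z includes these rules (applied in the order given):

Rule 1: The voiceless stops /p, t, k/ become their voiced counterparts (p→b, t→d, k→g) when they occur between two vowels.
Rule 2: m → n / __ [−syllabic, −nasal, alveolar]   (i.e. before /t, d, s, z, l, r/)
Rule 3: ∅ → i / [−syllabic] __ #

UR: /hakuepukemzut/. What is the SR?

haguebugenzuti

Rule 1 (intervocalic voicing): /k/ is a voiceless stop between vowels /a/ and /u/, so it voices to [g]. /p/ is a voiceless stop between vowels /e/ and /u/, so it voices to [b]. /k/ is a voiceless stop between vowels /u/ and /e/, so it voices to [g]. /hakuepukemzut/ → haguebugemzut.
Rule 2 (nasal place assimilation): /m/ precedes the alveolar consonant /z/, so it assimilates in place to [n]. /haguebugemzut/ → haguebugenzut.
Rule 3 (final i-epenthesis): the form ends in the consonant /t/, so [i] is inserted word-finally. /haguebugenzut/ → haguebugenzuti.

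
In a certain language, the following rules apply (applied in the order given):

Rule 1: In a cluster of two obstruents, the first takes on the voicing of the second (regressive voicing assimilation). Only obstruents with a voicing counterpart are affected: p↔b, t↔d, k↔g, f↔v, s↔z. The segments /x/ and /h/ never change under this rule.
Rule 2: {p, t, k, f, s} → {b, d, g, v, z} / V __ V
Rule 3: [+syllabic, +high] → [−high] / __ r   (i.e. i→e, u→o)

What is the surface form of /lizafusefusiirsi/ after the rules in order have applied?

lizavuzevuziersi

Rule 1 (regressive voicing assimilation): no segment meets the environment; /lizafusefusiirsi/ is unchanged.
Rule 2 (intervocalic voicing): /f/ is a voiceless obstruent between vowels /a/ and /u/, so it voices to [v]. /s/ is a voiceless obstruent between vowels /u/ and /e/, so it voices to [z]. /f/ is a voiceless obstruent between vowels /e/ and /u/, so it voices to [v]. /s/ is a voiceless obstruent between vowels /u/ and /i/, so it voices to [z]. /lizafusefusiirsi/ → lizavuzevuziirsi.
Rule 3 (pre-rhotic lowering): /i/ is a high vowel immediately before /r/, so it lowers to [e]. /lizavuzevuziirsi/ → lizavuzevuziersi.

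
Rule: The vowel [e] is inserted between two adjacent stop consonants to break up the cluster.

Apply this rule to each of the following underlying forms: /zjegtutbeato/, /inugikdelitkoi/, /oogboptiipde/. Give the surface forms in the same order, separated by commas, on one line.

zjegetutebeato, inugikedelitekoi, oogebopetiipede

/zjegtutbeato/: /g/ and /t/ form a stop–stop cluster, so [e] is inserted between them. /t/ and /b/ form a stop–stop cluster, so [e] is inserted between them. → [zjegetutebeato].
/inugikdelitkoi/: /k/ and /d/ form a stop–stop cluster, so [e] is inserted between them. /t/ and /k/ form a stop–stop cluster, so [e] is inserted between them. → [inugikedelitekoi].
/oogboptiipde/: /g/ and /b/ form a stop–stop cluster, so [e] is inserted between them. /p/ and /t/ form a stop–stop cluster, so [e] is inserted between them. /p/ and /d/ form a stop–stop cluster, so [e] is inserted between them. → [oogebopetiipede].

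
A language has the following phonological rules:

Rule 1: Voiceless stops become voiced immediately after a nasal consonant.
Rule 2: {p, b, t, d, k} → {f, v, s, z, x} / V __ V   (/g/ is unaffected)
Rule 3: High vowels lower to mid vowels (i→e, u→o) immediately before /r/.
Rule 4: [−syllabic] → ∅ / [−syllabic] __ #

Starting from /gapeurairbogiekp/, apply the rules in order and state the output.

gafeoraerbogiek

Rule 1 (post-nasal voicing): no segment meets the environment; /gapeurairbogiekp/ is unchanged.
Rule 2 (intervocalic spirantization): /p/ is a stop between vowels /a/ and /e/, so it spirantizes to the fricative [f]. /gapeurairbogiekp/ → gafeurairbogiekp.
Rule 3 (pre-rhotic lowering): /u/ is a high vowel immediately before /r/, so it lowers to [o]. /i/ is a high vowel immediately before /r/, so it lowers to [e]. /gafeurairbogiekp/ → gafeoraerbogiekp.
Rule 4 (final cluster simplification): /p/ is the second consonant of a word-final cluster /kp/, so it deletes. /gafeoraerbogiekp/ → gafeoraerbogiek.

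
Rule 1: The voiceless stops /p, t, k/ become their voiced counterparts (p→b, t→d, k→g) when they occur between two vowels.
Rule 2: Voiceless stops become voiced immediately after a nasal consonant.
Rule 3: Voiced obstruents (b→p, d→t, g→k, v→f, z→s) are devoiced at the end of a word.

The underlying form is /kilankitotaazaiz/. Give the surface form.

kilangidodaazais

Rule 1 (intervocalic voicing): /t/ is a voiceless stop between vowels /i/ and /o/, so it voices to [d]. /t/ is a voiceless stop between vowels /o/ and /a/, so it voices to [d]. /kilankitotaazaiz/ → kilankidodaazaiz.
Rule 2 (post-nasal voicing): /k/ is a voiceless stop immediately after the nasal /n/, so it voices to [g]. /kilankidodaazaiz/ → kilangidodaazaiz.
Rule 3 (final devoicing): /z/ is a voiced obstruent in word-final position, so it devoices to [s]. /kilangidodaazaiz/ → kilangidodaazais.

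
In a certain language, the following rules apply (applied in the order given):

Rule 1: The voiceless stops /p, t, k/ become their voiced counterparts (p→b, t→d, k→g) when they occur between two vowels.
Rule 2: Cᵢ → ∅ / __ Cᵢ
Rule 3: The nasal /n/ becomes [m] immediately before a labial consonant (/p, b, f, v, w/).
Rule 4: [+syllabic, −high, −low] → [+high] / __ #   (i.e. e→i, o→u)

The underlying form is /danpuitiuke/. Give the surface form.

Rule 1 (intervocalic voicing): /t/ is a voiceless stop between vowels /i/ and /i/, so it voices to [d]. /k/ is a voiceless stop between vowels /u/ and /e/, so it voices to [g]. /danpuitiuke/ → danpuidiuge.
Rule 2 (degemination): no segment meets the environment; /danpuidiuge/ is unchanged.
Rule 3 (nasal place assimilation): /n/ precedes the labial consonant /p/, so it assimilates in place to [m]. /danpuidiuge/ → dampuidiuge.
Rule 4 (final vowel raising): /e/ is a mid vowel in word-final position, so it raises to [i]. /dampuidiuge/ → dampuidiugi.

dampuidiugi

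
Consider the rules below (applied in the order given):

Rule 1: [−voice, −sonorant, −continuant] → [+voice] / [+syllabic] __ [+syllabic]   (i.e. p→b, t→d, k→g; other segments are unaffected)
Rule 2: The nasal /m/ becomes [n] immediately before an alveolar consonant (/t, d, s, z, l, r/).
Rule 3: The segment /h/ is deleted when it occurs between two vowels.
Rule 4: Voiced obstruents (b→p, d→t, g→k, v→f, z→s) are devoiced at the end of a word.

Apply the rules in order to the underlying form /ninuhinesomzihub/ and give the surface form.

ninuinesonziup

Rule 1 (intervocalic voicing): no segment meets the environment; /ninuhinesomzihub/ is unchanged.
Rule 2 (nasal place assimilation): /m/ precedes the alveolar consonant /z/, so it assimilates in place to [n]. /ninuhinesomzihub/ → ninuhinesonzihub.
Rule 3 (intervocalic h-deletion): /h/ occurs between vowels /u/ and /i/, so it deletes. /h/ occurs between vowels /i/ and /u/, so it deletes. /ninuhinesonzihub/ → ninuinesonziub.
Rule 4 (final devoicing): /b/ is a voiced obstruent in word-final position, so it devoices to [p]. /ninuinesonziub/ → ninuinesonziup.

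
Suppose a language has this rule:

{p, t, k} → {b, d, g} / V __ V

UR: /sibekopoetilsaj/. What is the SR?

sibegoboedilsaj

/k/ is a voiceless stop between vowels /e/ and /o/, so it voices to [g].
/p/ is a voiceless stop between vowels /o/ and /o/, so it voices to [b].
/t/ is a voiceless stop between vowels /e/ and /i/, so it voices to [d].
Surface form: [sibegoboedilsaj].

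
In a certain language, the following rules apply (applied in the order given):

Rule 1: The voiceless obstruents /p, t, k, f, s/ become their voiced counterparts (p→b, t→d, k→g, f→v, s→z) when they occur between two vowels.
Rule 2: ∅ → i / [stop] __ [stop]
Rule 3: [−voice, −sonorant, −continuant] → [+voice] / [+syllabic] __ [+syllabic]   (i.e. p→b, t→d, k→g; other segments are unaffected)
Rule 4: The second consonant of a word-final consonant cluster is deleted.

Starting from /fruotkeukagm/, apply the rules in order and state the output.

Rule 1 (intervocalic voicing): /k/ is a voiceless obstruent between vowels /u/ and /a/, so it voices to [g]. /fruotkeukagm/ → fruotkeugagm.
Rule 2 (stop-cluster i-epenthesis): /t/ and /k/ form a stop–stop cluster, so [i] is inserted between them. /fruotkeugagm/ → fruotikeugagm.
Rule 3 (intervocalic voicing): /t/ is a voiceless stop between vowels /o/ and /i/, so it voices to [d]. /k/ is a voiceless stop between vowels /i/ and /e/, so it voices to [g]. /fruotikeugagm/ → fruodigeugagm.
Rule 4 (final cluster simplification): /m/ is the second consonant of a word-final cluster /gm/, so it deletes. /fruodigeugagm/ → fruodigeugag.

fruodigeugag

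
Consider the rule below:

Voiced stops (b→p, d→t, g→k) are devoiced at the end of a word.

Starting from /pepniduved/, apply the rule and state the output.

/d/ is a voiced stop in word-final position, so it devoices to [t].
Surface form: [pepniduvet].

pepniduvet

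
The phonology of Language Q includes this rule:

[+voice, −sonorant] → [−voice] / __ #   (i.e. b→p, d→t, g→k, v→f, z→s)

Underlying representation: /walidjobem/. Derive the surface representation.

No segment of /walidjobem/ meets the structural description of the rule, so the form surfaces unchanged.

walidjobem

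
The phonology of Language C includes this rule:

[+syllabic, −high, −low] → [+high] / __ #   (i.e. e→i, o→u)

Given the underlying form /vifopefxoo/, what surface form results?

vifopefxou

Scanning /vifopefxoo/: /o/ at position 4 is not in the conditioning environment; /e/ at position 6 is not in the conditioning environment; /o/ at position 9 is not in the conditioning environment; /o/ is a mid vowel in word-final position, so it raises to [u].
Result: [vifopefxou].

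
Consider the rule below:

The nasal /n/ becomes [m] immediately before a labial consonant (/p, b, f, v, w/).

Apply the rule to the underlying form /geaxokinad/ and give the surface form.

geaxokinad

No segment of /geaxokinad/ meets the structural description of the rule, so the form surfaces unchanged.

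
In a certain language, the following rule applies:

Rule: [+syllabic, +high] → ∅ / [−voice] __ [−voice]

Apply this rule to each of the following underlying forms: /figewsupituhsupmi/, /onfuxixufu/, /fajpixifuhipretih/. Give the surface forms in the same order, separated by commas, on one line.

/figewsupituhsupmi/: /u/ is a high vowel flanked by voiceless consonants /s/ and /p/, so it deletes. /i/ is a high vowel flanked by voiceless consonants /p/ and /t/, so it deletes. /u/ is a high vowel flanked by voiceless consonants /t/ and /h/, so it deletes. /u/ is a high vowel flanked by voiceless consonants /s/ and /p/, so it deletes. → [figewspthspmi].
/onfuxixufu/: /u/ is a high vowel flanked by voiceless consonants /f/ and /x/, so it deletes. /i/ is a high vowel flanked by voiceless consonants /x/ and /x/, so it deletes. /u/ is a high vowel flanked by voiceless consonants /x/ and /f/, so it deletes. → [onfxxfu].
/fajpixifuhipretih/: /i/ is a high vowel flanked by voiceless consonants /p/ and /x/, so it deletes. /i/ is a high vowel flanked by voiceless consonants /x/ and /f/, so it deletes. /u/ is a high vowel flanked by voiceless consonants /f/ and /h/, so it deletes. /i/ is a high vowel flanked by voiceless consonants /h/ and /p/, so it deletes. /i/ is a high vowel flanked by voiceless consonants /t/ and /h/, so it deletes. → [fajpxfhpreth].

figewspthspmi, onfxxfu, fajpxfhpreth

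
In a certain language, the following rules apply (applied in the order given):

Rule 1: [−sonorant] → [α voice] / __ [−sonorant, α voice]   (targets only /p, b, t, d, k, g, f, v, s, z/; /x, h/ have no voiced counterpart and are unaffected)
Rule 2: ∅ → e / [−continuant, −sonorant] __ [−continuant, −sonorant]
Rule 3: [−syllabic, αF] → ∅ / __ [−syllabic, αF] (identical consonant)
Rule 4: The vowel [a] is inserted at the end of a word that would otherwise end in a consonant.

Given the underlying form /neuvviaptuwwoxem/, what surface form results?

Rule 1 (regressive voicing assimilation): no segment meets the environment; /neuvviaptuwwoxem/ is unchanged.
Rule 2 (stop-cluster e-epenthesis): /p/ and /t/ form a stop–stop cluster, so [e] is inserted between them. /neuvviaptuwwoxem/ → neuvviapetuwwoxem.
Rule 3 (degemination): /vv/ is a geminate; the first /v/ deletes. /ww/ is a geminate; the first /w/ deletes. /neuvviapetuwwoxem/ → neuviapetuwoxem.
Rule 4 (final a-epenthesis): the form ends in the consonant /m/, so [a] is inserted word-finally. /neuviapetuwoxem/ → neuviapetuwoxema.

neuviapetuwoxema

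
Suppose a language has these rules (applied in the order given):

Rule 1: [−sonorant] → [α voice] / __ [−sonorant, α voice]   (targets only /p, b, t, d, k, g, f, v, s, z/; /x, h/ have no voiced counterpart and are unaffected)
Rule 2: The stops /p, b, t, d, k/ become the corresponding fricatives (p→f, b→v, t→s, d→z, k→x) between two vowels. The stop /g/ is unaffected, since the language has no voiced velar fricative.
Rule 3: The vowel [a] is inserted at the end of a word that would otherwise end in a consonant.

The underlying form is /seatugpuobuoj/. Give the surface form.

seasukpuovuoja

Rule 1 (regressive voicing assimilation): /g/ precedes the voiceless obstruent /p/, so it devoices to [k] by assimilation. /seatugpuobuoj/ → seatukpuobuoj.
Rule 2 (intervocalic spirantization): /t/ is a stop between vowels /a/ and /u/, so it spirantizes to the fricative [s]. /b/ is a stop between vowels /o/ and /u/, so it spirantizes to the fricative [v]. /seatukpuobuoj/ → seasukpuovuoj.
Rule 3 (final a-epenthesis): the form ends in the consonant /j/, so [a] is inserted word-finally. /seasukpuovuoj/ → seasukpuovuoja.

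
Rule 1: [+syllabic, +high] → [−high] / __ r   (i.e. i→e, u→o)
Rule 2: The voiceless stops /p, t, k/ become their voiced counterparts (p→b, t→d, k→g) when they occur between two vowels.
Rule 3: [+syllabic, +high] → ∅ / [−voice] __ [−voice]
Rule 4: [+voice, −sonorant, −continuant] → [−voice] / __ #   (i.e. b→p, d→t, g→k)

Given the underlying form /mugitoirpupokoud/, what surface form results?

mugidoerpubogout

Rule 1 (pre-rhotic lowering): /i/ is a high vowel immediately before /r/, so it lowers to [e]. /mugitoirpupokoud/ → mugitoerpupokoud.
Rule 2 (intervocalic voicing): /t/ is a voiceless stop between vowels /i/ and /o/, so it voices to [d]. /p/ is a voiceless stop between vowels /u/ and /o/, so it voices to [b]. /k/ is a voiceless stop between vowels /o/ and /o/, so it voices to [g]. /mugitoerpupokoud/ → mugidoerpubogoud.
Rule 3 (high vowel syncope): no segment meets the environment; /mugidoerpubogoud/ is unchanged.
Rule 4 (final devoicing): /d/ is a voiced stop in word-final position, so it devoices to [t]. /mugidoerpubogoud/ → mugidoerpubogout.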